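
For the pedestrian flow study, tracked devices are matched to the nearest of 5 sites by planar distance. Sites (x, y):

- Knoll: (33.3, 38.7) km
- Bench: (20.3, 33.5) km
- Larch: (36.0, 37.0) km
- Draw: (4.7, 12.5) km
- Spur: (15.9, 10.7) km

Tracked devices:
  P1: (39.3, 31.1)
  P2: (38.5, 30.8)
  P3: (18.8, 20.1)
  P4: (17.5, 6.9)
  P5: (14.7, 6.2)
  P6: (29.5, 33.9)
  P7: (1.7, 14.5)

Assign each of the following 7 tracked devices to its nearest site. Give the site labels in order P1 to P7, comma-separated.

Larch, Larch, Spur, Spur, Spur, Knoll, Draw

P1 → Larch (d²=45.70)
P2 → Larch (d²=44.69)
P3 → Spur (d²=96.77)
P4 → Spur (d²=17.00)
P5 → Spur (d²=21.69)
P6 → Knoll (d²=37.48)
P7 → Draw (d²=13.00)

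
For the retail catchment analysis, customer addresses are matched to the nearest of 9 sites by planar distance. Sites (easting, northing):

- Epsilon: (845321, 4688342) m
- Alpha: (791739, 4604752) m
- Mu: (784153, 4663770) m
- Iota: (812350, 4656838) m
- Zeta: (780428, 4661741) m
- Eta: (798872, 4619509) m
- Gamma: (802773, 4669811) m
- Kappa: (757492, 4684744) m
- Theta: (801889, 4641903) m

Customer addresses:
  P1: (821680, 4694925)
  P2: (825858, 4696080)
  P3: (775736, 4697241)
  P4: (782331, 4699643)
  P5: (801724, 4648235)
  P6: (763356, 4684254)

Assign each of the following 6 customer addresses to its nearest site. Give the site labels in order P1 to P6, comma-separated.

Epsilon, Epsilon, Kappa, Kappa, Theta, Kappa

P1 → Epsilon (d²=602232770.00)
P2 → Epsilon (d²=438685013.00)
P3 → Kappa (d²=489018545.00)
P4 → Kappa (d²=838956122.00)
P5 → Theta (d²=40121449.00)
P6 → Kappa (d²=34626596.00)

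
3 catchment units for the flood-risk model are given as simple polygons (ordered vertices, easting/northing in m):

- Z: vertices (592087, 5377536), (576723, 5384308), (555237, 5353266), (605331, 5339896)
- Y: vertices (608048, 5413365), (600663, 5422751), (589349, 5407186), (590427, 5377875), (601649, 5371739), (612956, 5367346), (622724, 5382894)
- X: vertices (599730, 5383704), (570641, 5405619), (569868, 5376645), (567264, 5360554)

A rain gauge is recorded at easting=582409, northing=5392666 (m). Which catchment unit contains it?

Cast a ray rightward from (582409, 5392666). For each polygon, the edges (by vertex number in listed order) whose endpoints lie on opposite sides of northing = 5392666, where each meets that height, and whether that is right or left of the point:
Z: no edge straddles that height → 0 crossings.
Y: 3–4 at easting≈589883.0 (right), 7–1 at easting≈618017.4 (right) → 2 crossings.
X: 1–2 at easting≈587834.2 (right), 2–3 at easting≈570295.4 (left) → 1 crossing.
Only X has an odd count, so the point is inside X.

X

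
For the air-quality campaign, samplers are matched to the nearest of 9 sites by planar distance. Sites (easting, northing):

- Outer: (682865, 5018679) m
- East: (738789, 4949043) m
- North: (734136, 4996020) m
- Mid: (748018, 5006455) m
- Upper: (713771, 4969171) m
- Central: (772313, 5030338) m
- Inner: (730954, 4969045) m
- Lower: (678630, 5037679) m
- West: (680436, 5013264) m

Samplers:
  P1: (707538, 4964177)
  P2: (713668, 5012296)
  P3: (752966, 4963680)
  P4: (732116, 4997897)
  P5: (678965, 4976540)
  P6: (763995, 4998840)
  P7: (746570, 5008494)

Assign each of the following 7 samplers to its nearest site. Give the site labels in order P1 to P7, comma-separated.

P1 → Upper (d²=63790325.00)
P2 → North (d²=683847200.00)
P3 → East (d²=415229098.00)
P4 → North (d²=7603529.00)
P5 → Upper (d²=1265759797.00)
P6 → Mid (d²=313252754.00)
P7 → Mid (d²=6254225.00)

Upper, North, East, North, Upper, Mid, Mid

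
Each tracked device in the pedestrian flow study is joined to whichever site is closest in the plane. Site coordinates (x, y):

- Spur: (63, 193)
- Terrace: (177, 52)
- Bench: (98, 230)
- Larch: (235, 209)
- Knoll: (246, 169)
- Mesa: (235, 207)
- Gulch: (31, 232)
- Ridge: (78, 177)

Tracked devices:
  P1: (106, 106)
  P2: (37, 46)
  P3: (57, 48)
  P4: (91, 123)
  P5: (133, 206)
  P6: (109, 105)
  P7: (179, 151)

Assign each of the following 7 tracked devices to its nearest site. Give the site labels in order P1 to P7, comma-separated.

Ridge, Ridge, Terrace, Ridge, Bench, Ridge, Knoll

P1 → Ridge (d²=5825.00)
P2 → Ridge (d²=18842.00)
P3 → Terrace (d²=14416.00)
P4 → Ridge (d²=3085.00)
P5 → Bench (d²=1801.00)
P6 → Ridge (d²=6145.00)
P7 → Knoll (d²=4813.00)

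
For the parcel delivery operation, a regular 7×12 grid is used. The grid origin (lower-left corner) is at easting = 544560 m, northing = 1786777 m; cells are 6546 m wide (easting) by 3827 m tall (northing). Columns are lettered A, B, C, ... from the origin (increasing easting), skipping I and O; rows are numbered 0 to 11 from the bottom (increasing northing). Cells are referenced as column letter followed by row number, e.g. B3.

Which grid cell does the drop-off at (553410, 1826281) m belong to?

Column index: ⌊(553410 − 544560) / 6546⌋ = ⌊1.352⌋ = 1 → column B
Row offset from origin: ⌊(1826281 − 1786777) / 3827⌋ = ⌊10.322⌋ = 10 → row 10

B10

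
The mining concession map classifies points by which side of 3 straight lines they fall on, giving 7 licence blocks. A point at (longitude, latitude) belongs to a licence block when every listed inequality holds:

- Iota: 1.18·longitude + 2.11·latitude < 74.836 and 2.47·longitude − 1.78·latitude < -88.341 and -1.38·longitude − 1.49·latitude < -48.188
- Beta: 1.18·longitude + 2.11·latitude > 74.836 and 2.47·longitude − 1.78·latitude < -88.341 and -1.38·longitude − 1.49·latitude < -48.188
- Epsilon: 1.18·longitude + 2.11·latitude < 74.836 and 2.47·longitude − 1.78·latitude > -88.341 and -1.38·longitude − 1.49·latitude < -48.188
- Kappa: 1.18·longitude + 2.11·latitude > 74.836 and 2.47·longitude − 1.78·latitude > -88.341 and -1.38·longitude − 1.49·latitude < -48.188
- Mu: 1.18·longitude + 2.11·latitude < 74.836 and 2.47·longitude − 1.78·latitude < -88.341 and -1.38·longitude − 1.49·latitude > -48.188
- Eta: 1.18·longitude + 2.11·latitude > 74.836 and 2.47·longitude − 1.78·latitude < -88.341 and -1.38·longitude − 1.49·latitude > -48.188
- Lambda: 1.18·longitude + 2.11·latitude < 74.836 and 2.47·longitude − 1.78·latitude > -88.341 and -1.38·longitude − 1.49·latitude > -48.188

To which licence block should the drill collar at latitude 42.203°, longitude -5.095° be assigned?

Kappa

1.18·-5.095 + 2.11·42.203 = 83.036, which is > 74.836
2.47·-5.095 − 1.78·42.203 = -87.706, which is > -88.341
-1.38·-5.095 − 1.49·42.203 = -55.851, which is < -48.188
This sign pattern matches Kappa.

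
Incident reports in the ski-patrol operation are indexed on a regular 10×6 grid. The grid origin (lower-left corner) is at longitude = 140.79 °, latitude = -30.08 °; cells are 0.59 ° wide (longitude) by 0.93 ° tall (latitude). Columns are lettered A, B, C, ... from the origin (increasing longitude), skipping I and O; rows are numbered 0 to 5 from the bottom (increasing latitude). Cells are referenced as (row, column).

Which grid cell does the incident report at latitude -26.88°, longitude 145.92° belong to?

Column index: ⌊(145.92 − 140.79) / 0.59⌋ = ⌊8.695⌋ = 8 → column J
Row offset from origin: ⌊(-26.88 − -30.08) / 0.93⌋ = ⌊3.441⌋ = 3 → row 3

(3, J)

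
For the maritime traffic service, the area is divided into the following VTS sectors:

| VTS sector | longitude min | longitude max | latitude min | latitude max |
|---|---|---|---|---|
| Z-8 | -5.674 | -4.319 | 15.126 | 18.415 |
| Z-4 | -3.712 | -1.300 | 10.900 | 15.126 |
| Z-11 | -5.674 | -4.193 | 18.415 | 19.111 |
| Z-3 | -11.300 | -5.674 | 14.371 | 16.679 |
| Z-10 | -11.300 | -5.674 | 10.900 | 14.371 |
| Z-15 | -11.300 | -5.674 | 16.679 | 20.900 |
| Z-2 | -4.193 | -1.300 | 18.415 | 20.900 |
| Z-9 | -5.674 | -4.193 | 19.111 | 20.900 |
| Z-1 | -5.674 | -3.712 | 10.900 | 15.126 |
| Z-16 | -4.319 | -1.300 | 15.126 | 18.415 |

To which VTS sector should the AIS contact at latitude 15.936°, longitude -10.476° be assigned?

Z-3

The point has longitude = -10.476 and latitude = 15.936.
Only Z-3 satisfies -11.300 ≤ longitude ≤ -5.674 and 14.371 ≤ latitude ≤ 16.679.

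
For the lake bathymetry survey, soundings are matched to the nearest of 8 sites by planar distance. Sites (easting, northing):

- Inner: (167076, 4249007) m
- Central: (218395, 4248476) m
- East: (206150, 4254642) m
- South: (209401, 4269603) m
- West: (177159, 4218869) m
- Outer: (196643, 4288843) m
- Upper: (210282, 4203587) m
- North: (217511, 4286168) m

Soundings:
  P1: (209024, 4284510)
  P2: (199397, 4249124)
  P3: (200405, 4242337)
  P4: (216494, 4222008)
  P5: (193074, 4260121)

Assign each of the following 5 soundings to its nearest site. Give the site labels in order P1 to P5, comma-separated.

North, East, East, Upper, East

P1 → North (d²=74778133.00)
P2 → East (d²=76051333.00)
P3 → East (d²=184418050.00)
P4 → Upper (d²=377922185.00)
P5 → East (d²=201001217.00)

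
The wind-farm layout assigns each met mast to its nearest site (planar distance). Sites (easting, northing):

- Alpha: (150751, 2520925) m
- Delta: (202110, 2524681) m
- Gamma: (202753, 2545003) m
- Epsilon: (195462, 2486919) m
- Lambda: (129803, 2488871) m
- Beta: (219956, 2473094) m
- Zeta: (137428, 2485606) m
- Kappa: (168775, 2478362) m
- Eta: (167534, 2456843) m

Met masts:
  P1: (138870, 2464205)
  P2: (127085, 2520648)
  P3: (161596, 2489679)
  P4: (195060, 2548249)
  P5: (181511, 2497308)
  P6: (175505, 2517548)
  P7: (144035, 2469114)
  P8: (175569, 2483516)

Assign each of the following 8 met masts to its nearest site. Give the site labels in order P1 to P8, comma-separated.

P1 → Zeta (d²=460082165.00)
P2 → Alpha (d²=560156285.00)
P3 → Kappa (d²=179612530.00)
P4 → Gamma (d²=69718765.00)
P5 → Epsilon (d²=302561722.00)
P6 → Alpha (d²=624164645.00)
P7 → Zeta (d²=315638513.00)
P8 → Kappa (d²=72722152.00)

Zeta, Alpha, Kappa, Gamma, Epsilon, Alpha, Zeta, Kappa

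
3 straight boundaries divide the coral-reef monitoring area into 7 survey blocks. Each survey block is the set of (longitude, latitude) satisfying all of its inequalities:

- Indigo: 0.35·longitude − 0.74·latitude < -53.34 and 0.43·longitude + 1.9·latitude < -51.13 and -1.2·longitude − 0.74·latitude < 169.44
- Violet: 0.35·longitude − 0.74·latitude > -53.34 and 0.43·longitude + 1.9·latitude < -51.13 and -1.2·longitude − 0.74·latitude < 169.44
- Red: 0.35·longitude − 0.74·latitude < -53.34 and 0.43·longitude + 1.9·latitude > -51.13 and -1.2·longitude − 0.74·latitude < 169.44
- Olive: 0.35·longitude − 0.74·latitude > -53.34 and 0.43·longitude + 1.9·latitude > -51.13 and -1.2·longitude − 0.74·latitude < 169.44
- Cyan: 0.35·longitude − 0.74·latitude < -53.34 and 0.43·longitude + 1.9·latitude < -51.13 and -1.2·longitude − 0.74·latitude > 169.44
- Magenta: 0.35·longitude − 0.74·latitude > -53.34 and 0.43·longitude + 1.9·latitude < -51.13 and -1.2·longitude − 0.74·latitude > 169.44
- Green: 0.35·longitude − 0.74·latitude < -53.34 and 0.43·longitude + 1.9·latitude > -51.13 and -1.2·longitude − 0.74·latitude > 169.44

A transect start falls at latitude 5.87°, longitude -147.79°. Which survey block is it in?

Cyan

0.35·-147.79 − 0.74·5.87 = -56.070, which is < -53.34
0.43·-147.79 + 1.9·5.87 = -52.397, which is < -51.13
-1.2·-147.79 − 0.74·5.87 = 173.004, which is > 169.44
This sign pattern matches Cyan.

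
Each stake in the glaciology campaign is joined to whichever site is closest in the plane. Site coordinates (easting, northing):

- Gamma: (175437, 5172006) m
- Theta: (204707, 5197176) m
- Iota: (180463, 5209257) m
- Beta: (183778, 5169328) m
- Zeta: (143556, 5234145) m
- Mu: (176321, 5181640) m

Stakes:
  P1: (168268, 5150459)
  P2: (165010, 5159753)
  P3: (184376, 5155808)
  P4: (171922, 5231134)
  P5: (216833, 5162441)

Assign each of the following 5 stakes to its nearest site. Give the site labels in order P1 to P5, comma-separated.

P1 → Gamma (d²=515667770.00)
P2 → Gamma (d²=258858338.00)
P3 → Beta (d²=183148004.00)
P4 → Iota (d²=551551810.00)
P5 → Beta (d²=1140063794.00)

Gamma, Gamma, Beta, Iota, Beta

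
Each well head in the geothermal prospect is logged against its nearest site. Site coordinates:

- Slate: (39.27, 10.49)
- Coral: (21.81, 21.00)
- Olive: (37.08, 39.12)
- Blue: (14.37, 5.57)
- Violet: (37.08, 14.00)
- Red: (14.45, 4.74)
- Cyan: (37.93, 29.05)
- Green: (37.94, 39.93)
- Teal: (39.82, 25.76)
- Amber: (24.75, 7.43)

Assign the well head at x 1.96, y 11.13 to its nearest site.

Blue

Squared distances to each site:
Slate: 1392.446; Coral: 491.439; Olive: 2016.854; Blue: 184.922; Violet: 1241.651; Red: 196.832; Cyan: 1614.967; Green: 2124.000; Teal: 1647.417; Amber: 533.074.
Minimum at Blue.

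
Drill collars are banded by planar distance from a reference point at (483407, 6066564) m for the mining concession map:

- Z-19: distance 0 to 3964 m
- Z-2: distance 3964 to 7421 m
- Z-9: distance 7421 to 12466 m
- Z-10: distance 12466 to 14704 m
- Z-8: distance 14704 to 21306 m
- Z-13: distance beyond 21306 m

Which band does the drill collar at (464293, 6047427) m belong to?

Distance = √((464293−483407)² + (6047427−6066564)²) = √(365344996.000 + 366224769.000) = 27047.546 m.
21306 ≤ 27047.546 < ∞ → Z-13.

Z-13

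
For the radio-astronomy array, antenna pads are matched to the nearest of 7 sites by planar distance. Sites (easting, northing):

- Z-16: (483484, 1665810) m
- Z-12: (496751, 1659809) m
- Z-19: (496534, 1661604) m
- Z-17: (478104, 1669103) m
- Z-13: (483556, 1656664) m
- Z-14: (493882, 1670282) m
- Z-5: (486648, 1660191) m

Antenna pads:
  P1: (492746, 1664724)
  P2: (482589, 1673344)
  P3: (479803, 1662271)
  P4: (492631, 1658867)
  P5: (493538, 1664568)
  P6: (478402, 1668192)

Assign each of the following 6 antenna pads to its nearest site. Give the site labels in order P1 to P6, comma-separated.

Z-19, Z-17, Z-16, Z-12, Z-19, Z-17

P1 → Z-19 (d²=24083344.00)
P2 → Z-17 (d²=38101306.00)
P3 → Z-16 (d²=26074282.00)
P4 → Z-12 (d²=17861764.00)
P5 → Z-19 (d²=17761312.00)
P6 → Z-17 (d²=918725.00)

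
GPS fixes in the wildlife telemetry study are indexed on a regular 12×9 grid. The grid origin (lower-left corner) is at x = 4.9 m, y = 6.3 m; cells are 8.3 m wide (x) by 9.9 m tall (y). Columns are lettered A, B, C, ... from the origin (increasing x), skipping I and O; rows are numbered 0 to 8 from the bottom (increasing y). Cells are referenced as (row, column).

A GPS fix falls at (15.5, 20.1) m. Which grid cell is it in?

Column index: ⌊(15.5 − 4.9) / 8.3⌋ = ⌊1.277⌋ = 1 → column B
Row offset from origin: ⌊(20.1 − 6.3) / 9.9⌋ = ⌊1.394⌋ = 1 → row 1

(1, B)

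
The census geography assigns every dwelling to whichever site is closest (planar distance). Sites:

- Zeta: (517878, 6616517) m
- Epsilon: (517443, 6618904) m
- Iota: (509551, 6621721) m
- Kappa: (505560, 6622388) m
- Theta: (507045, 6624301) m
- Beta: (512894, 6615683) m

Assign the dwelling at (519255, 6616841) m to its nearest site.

Zeta

Squared distances to each site:
Zeta: 2001105.000; Epsilon: 7539313.000; Iota: 117982016.000; Kappa: 218322234.000; Theta: 204735700.000; Beta: 41803285.000.
Minimum at Zeta.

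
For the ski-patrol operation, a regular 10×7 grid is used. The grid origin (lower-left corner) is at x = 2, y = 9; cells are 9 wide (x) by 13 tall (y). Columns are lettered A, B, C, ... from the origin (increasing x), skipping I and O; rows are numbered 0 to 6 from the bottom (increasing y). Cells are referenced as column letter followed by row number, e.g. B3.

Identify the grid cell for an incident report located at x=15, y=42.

Column index: ⌊(15 − 2) / 9⌋ = ⌊1.444⌋ = 1 → column B
Row offset from origin: ⌊(42 − 9) / 13⌋ = ⌊2.538⌋ = 2 → row 2

B2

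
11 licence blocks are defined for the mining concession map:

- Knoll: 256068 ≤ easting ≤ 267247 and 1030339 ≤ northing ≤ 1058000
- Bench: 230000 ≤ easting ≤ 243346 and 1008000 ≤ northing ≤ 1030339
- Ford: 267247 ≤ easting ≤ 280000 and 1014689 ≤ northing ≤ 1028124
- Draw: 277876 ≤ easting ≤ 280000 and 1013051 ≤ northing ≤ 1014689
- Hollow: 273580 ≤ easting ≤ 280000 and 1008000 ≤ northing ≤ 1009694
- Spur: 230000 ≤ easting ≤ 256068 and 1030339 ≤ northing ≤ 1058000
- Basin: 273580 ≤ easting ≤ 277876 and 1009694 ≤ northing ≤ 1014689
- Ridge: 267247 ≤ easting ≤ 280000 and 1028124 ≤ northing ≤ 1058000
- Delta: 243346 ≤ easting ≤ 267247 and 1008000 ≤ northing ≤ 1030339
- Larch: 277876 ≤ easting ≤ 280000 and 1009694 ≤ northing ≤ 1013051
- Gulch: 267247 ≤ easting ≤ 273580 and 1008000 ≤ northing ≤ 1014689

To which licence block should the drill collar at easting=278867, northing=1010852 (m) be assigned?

The point has easting = 278867 and northing = 1010852.
Only Larch satisfies 277876 ≤ easting ≤ 280000 and 1009694 ≤ northing ≤ 1013051.

Larch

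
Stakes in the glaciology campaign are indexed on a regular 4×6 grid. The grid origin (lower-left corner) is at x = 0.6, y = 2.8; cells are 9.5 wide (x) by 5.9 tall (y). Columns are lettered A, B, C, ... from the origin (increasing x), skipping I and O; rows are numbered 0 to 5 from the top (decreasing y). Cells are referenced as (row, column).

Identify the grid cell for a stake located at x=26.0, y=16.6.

(3, C)

Column index: ⌊(26.0 − 0.6) / 9.5⌋ = ⌊2.674⌋ = 2 → column C
Row offset from origin: ⌊(16.6 − 2.8) / 5.9⌋ = ⌊2.339⌋ = 2 → row 3 (counted from top)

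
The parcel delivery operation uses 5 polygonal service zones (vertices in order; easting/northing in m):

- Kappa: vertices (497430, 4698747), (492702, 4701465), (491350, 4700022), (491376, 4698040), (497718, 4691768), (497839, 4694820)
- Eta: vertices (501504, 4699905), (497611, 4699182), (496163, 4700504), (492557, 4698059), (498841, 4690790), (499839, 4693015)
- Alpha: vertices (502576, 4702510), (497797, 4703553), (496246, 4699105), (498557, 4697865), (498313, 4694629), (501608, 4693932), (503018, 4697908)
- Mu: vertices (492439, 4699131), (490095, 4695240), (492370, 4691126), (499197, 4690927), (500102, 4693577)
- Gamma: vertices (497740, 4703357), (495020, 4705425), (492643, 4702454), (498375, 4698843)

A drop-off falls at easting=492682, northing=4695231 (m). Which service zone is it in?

Cast a ray rightward from (492682, 4695231). For each polygon, the edges (by vertex number in listed order) whose endpoints lie on opposite sides of northing = 4695231, where each meets that height, and whether that is right or left of the point:
Kappa: 4–5 at easting≈494216.4 (right), 6–1 at easting≈497796.2 (right) → 2 crossings.
Eta: 4–5 at easting≈495001.8 (right), 6–1 at easting≈500374.5 (right) → 2 crossings.
Alpha: 4–5 at easting≈498358.4 (right), 6–7 at easting≈502068.7 (right) → 2 crossings.
Mu: 2–3 at easting≈490100.0 (left), 5–1 at easting≈497819.9 (right) → 1 crossing.
Gamma: no edge straddles that height → 0 crossings.
Only Mu has an odd count, so the point is inside Mu.

Mu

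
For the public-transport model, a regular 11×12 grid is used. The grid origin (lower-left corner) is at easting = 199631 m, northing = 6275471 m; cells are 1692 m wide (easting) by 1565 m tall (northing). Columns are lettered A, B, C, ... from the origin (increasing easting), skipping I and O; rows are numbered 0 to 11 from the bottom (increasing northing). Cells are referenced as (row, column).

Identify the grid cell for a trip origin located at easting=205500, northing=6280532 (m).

(3, D)

Column index: ⌊(205500 − 199631) / 1692⌋ = ⌊3.469⌋ = 3 → column D
Row offset from origin: ⌊(6280532 − 6275471) / 1565⌋ = ⌊3.234⌋ = 3 → row 3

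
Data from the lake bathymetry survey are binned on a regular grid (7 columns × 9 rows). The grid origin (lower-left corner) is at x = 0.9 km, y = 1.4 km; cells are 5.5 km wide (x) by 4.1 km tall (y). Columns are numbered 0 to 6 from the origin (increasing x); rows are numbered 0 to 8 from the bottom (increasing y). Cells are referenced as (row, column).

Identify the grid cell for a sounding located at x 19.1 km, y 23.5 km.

(5, 3)

Column index: ⌊(19.1 − 0.9) / 5.5⌋ = ⌊3.309⌋ = 3
Row offset from origin: ⌊(23.5 − 1.4) / 4.1⌋ = ⌊5.390⌋ = 5 → row 5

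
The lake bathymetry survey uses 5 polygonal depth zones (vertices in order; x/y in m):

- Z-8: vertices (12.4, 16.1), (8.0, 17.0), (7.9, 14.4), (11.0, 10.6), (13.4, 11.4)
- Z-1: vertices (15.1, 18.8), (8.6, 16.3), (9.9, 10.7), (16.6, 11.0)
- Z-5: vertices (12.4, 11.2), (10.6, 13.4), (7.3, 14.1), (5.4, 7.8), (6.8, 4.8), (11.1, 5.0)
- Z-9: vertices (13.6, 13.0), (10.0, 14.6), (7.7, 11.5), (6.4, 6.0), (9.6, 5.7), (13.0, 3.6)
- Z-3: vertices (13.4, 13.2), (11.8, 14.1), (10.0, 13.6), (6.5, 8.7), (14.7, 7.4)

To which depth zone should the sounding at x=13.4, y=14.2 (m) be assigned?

Z-1

Cast a ray rightward from (13.4, 14.2). For each polygon, the edges (by vertex number in listed order) whose endpoints lie on opposite sides of y = 14.2, where each meets that height, and whether that is right or left of the point:
Z-8: 3–4 at x≈8.06 (left), 5–1 at x≈12.80 (left) → 0 crossings.
Z-1: 2–3 at x≈9.09 (left), 4–1 at x≈15.98 (right) → 1 crossing.
Z-5: no edge straddles that height → 0 crossings.
Z-9: 1–2 at x≈10.90 (left), 2–3 at x≈9.70 (left) → 0 crossings.
Z-3: no edge straddles that height → 0 crossings.
Only Z-1 has an odd count, so the point is inside Z-1.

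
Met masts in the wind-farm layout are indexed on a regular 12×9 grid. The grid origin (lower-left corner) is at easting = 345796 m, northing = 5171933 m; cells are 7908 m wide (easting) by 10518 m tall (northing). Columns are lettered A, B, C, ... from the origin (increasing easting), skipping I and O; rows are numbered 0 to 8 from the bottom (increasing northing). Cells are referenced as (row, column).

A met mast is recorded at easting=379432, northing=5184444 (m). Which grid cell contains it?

Column index: ⌊(379432 − 345796) / 7908⌋ = ⌊4.253⌋ = 4 → column E
Row offset from origin: ⌊(5184444 − 5171933) / 10518⌋ = ⌊1.189⌋ = 1 → row 1

(1, E)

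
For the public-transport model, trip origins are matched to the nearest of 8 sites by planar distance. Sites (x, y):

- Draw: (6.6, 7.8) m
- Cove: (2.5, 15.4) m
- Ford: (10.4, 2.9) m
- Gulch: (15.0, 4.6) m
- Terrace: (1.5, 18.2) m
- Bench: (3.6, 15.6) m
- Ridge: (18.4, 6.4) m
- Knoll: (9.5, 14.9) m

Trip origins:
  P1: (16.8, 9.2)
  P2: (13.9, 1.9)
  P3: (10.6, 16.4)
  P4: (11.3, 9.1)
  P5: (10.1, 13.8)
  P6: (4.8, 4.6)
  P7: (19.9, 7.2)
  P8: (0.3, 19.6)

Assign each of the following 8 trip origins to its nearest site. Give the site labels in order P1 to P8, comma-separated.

Ridge, Gulch, Knoll, Draw, Knoll, Draw, Ridge, Terrace

P1 → Ridge (d²=10.40)
P2 → Gulch (d²=8.50)
P3 → Knoll (d²=3.46)
P4 → Draw (d²=23.78)
P5 → Knoll (d²=1.57)
P6 → Draw (d²=13.48)
P7 → Ridge (d²=2.89)
P8 → Terrace (d²=3.40)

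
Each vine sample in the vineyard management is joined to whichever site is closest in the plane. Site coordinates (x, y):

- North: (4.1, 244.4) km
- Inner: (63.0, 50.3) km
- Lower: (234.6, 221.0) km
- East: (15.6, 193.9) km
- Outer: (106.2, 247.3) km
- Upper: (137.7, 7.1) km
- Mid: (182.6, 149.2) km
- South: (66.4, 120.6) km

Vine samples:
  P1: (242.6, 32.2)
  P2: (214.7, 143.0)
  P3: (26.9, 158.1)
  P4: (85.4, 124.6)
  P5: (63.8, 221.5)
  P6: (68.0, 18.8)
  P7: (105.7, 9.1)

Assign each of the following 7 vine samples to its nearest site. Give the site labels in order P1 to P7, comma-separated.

Upper, Mid, East, South, Outer, Inner, Upper

P1 → Upper (d²=11634.02)
P2 → Mid (d²=1068.85)
P3 → East (d²=1409.33)
P4 → South (d²=377.00)
P5 → Outer (d²=2463.40)
P6 → Inner (d²=1017.25)
P7 → Upper (d²=1028.00)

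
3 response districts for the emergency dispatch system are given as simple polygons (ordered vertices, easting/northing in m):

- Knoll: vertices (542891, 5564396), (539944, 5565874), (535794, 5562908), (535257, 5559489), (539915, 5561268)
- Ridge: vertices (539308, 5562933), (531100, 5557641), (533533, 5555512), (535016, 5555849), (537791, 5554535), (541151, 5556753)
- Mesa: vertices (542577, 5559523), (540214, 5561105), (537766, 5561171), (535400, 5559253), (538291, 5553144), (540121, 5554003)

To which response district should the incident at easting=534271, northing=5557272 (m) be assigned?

Ridge

Cast a ray rightward from (534271, 5557272). For each polygon, the edges (by vertex number in listed order) whose endpoints lie on opposite sides of northing = 5557272, where each meets that height, and whether that is right or left of the point:
Knoll: no edge straddles that height → 0 crossings.
Ridge: 2–3 at easting≈531521.7 (left), 6–1 at easting≈540996.2 (right) → 1 crossing.
Mesa: 4–5 at easting≈536337.5 (right), 6–1 at easting≈541575.5 (right) → 2 crossings.
Only Ridge has an odd count, so the point is inside Ridge.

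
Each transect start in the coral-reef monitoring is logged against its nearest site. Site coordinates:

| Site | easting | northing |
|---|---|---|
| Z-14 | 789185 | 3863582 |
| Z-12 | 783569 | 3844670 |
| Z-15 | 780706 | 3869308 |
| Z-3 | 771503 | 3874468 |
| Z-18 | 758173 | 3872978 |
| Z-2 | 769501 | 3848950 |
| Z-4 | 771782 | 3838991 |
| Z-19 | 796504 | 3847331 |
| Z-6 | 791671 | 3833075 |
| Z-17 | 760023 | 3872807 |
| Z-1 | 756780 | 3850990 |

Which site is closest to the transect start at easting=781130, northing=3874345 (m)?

Z-15

Squared distances to each site:
Z-14: 180725194.000; Z-12: 886554346.000; Z-15: 25551145.000; Z-3: 92694258.000; Z-18: 528892538.000; Z-2: 780139666.000; Z-4: 1337290420.000; Z-19: 966116072.000; Z-6: 1814325581.000; Z-17: 447870893.000; Z-1: 1138378525.000.
Minimum at Z-15.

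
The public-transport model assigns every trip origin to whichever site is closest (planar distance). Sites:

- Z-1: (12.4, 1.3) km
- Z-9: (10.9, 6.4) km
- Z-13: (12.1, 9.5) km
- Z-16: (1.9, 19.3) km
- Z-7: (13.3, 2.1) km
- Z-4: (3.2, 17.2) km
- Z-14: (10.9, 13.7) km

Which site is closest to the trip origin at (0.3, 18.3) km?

Z-16

Squared distances to each site:
Z-1: 435.410; Z-9: 253.970; Z-13: 216.680; Z-16: 3.560; Z-7: 431.440; Z-4: 9.620; Z-14: 133.520.
Minimum at Z-16.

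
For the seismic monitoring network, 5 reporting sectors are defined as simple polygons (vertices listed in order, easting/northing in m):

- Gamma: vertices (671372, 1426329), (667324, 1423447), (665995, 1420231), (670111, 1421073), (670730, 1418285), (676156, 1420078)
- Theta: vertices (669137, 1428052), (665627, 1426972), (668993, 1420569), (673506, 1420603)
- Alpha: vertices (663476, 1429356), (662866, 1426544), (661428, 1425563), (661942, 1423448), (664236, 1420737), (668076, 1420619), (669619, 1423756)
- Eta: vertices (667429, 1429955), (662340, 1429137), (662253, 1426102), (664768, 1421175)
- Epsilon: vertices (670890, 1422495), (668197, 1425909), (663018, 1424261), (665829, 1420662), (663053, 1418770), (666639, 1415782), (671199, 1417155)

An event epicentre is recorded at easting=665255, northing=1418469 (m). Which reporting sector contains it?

Cast a ray rightward from (665255, 1418469). For each polygon, the edges (by vertex number in listed order) whose endpoints lie on opposite sides of northing = 1418469, where each meets that height, and whether that is right or left of the point:
Gamma: 4–5 at easting≈670689.1 (right), 5–6 at easting≈671286.8 (right) → 2 crossings.
Theta: no edge straddles that height → 0 crossings.
Alpha: no edge straddles that height → 0 crossings.
Eta: no edge straddles that height → 0 crossings.
Epsilon: 5–6 at easting≈663414.2 (left), 7–1 at easting≈671123.0 (right) → 1 crossing.
Only Epsilon has an odd count, so the point is inside Epsilon.

Epsilon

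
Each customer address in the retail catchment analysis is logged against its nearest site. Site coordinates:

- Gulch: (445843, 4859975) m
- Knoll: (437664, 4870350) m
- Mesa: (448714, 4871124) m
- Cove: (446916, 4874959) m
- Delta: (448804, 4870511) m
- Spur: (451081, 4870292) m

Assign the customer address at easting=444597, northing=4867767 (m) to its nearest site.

Delta

Squared distances to each site:
Gulch: 62267780.000; Knoll: 54738378.000; Mesa: 28219138.000; Cove: 57102625.000; Delta: 25228385.000; Spur: 48417881.000.
Minimum at Delta.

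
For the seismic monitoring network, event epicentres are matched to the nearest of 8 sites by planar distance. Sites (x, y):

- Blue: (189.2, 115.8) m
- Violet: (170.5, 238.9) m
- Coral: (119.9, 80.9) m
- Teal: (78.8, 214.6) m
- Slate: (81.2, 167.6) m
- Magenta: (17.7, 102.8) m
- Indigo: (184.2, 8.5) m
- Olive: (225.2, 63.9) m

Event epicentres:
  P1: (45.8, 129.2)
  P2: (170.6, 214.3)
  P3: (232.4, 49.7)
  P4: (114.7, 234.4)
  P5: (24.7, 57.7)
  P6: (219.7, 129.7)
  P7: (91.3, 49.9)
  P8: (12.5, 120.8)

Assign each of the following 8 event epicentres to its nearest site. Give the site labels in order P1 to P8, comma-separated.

Magenta, Violet, Olive, Teal, Magenta, Blue, Coral, Magenta

P1 → Magenta (d²=1486.57)
P2 → Violet (d²=605.17)
P3 → Olive (d²=253.48)
P4 → Teal (d²=1680.85)
P5 → Magenta (d²=2083.01)
P6 → Blue (d²=1123.46)
P7 → Coral (d²=1778.96)
P8 → Magenta (d²=351.04)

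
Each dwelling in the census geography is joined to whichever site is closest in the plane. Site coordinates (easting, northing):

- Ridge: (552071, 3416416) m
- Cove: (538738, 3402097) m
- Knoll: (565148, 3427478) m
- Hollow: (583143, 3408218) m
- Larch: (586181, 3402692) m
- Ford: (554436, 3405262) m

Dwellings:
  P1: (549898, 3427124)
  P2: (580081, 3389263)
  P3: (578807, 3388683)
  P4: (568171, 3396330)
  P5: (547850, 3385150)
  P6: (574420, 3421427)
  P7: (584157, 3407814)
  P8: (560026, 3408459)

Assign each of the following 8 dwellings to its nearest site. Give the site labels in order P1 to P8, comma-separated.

Ridge, Larch, Larch, Ford, Cove, Knoll, Hollow, Ford

P1 → Ridge (d²=119383193.00)
P2 → Larch (d²=217548041.00)
P3 → Larch (d²=250627957.00)
P4 → Ford (d²=268430849.00)
P5 → Cove (d²=370229353.00)
P6 → Knoll (d²=122584585.00)
P7 → Hollow (d²=1191412.00)
P8 → Ford (d²=41468909.00)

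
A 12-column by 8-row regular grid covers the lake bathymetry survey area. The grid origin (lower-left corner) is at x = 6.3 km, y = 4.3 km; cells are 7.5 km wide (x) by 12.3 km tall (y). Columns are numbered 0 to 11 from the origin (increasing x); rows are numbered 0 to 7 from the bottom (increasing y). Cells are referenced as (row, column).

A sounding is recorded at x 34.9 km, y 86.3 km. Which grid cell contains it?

Column index: ⌊(34.9 − 6.3) / 7.5⌋ = ⌊3.813⌋ = 3
Row offset from origin: ⌊(86.3 − 4.3) / 12.3⌋ = ⌊6.667⌋ = 6 → row 6

(6, 3)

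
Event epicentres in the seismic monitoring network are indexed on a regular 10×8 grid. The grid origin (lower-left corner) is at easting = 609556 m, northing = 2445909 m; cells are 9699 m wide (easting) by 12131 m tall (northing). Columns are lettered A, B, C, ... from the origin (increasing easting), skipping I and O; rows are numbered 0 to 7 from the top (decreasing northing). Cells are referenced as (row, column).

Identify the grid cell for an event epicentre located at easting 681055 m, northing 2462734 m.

(6, H)

Column index: ⌊(681055 − 609556) / 9699⌋ = ⌊7.372⌋ = 7 → column H
Row offset from origin: ⌊(2462734 − 2445909) / 12131⌋ = ⌊1.387⌋ = 1 → row 6 (counted from top)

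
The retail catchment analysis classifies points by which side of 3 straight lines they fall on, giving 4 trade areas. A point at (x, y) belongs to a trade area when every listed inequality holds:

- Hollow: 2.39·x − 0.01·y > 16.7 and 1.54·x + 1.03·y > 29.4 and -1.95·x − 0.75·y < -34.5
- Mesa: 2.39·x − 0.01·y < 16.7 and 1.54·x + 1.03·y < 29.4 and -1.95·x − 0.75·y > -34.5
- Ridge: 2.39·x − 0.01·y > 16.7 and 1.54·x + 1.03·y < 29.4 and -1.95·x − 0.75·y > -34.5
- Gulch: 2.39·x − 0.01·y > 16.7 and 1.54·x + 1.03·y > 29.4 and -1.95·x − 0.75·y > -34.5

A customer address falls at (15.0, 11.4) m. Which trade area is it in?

Hollow

2.39·15.0 − 0.01·11.4 = 35.736, which is > 16.7
1.54·15.0 + 1.03·11.4 = 34.842, which is > 29.4
-1.95·15.0 − 0.75·11.4 = -37.800, which is < -34.5
This sign pattern matches Hollow.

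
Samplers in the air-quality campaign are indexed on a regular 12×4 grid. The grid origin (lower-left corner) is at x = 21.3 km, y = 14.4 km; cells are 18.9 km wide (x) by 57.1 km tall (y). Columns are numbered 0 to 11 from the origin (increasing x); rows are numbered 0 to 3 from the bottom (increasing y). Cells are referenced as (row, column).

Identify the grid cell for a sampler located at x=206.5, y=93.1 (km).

Column index: ⌊(206.5 − 21.3) / 18.9⌋ = ⌊9.799⌋ = 9
Row offset from origin: ⌊(93.1 − 14.4) / 57.1⌋ = ⌊1.378⌋ = 1 → row 1

(1, 9)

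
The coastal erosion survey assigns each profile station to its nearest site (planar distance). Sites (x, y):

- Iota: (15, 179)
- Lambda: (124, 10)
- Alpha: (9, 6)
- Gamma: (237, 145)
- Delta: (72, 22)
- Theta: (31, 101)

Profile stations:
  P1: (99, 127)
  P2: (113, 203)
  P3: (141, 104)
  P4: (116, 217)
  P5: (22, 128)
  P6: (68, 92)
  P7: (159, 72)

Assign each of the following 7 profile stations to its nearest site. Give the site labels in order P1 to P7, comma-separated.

Theta, Iota, Lambda, Iota, Theta, Theta, Lambda

P1 → Theta (d²=5300.00)
P2 → Iota (d²=10180.00)
P3 → Lambda (d²=9125.00)
P4 → Iota (d²=11645.00)
P5 → Theta (d²=810.00)
P6 → Theta (d²=1450.00)
P7 → Lambda (d²=5069.00)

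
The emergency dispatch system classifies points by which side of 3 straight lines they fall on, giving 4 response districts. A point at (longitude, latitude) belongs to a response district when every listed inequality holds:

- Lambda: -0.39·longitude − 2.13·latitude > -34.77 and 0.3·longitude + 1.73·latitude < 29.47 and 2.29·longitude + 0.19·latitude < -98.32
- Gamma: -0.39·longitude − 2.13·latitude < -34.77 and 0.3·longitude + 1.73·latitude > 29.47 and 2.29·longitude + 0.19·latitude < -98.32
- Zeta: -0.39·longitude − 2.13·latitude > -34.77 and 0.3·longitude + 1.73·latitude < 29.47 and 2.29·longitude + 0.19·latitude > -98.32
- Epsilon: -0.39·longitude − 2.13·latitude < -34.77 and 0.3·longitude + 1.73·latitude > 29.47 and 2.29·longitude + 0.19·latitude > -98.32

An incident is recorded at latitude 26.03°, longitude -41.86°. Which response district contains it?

Epsilon

-0.39·-41.86 − 2.13·26.03 = -39.118, which is < -34.77
0.3·-41.86 + 1.73·26.03 = 32.474, which is > 29.47
2.29·-41.86 + 0.19·26.03 = -90.914, which is > -98.32
This sign pattern matches Epsilon.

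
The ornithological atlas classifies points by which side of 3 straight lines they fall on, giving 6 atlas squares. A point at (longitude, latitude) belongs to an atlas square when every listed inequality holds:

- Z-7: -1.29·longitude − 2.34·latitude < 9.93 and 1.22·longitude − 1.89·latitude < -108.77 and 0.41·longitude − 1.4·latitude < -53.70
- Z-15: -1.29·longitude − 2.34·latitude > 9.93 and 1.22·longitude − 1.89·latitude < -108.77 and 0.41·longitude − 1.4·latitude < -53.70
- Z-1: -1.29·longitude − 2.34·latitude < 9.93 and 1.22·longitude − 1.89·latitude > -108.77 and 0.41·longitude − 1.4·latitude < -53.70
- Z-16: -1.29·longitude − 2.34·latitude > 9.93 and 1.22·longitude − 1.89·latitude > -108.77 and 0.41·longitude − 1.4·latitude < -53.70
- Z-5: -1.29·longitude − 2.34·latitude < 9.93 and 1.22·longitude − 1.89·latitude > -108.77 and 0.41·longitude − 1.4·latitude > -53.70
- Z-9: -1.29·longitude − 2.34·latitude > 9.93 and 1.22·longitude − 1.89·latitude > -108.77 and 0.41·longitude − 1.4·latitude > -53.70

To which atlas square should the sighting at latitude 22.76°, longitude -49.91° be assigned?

-1.29·-49.91 − 2.34·22.76 = 11.125, which is > 9.93
1.22·-49.91 − 1.89·22.76 = -103.907, which is > -108.77
0.41·-49.91 − 1.4·22.76 = -52.327, which is > -53.70
This sign pattern matches Z-9.

Z-9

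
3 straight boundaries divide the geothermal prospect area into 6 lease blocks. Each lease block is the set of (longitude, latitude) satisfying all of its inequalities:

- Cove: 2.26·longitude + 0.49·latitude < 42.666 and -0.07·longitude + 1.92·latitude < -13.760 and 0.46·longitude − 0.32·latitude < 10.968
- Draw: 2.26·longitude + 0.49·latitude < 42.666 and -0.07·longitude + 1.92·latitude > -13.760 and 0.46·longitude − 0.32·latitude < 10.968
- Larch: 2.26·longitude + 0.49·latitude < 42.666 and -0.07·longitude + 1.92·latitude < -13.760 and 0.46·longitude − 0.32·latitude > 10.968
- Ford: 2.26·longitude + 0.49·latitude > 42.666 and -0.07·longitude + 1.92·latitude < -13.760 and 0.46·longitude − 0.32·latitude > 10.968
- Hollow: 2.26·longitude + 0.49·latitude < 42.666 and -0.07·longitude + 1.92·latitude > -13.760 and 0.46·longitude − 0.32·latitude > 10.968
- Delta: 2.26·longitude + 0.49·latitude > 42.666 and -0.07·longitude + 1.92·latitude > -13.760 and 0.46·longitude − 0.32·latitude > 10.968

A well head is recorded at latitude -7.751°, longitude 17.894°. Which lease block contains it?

Cove

2.26·17.894 + 0.49·-7.751 = 36.642, which is < 42.666
-0.07·17.894 + 1.92·-7.751 = -16.135, which is < -13.760
0.46·17.894 − 0.32·-7.751 = 10.712, which is < 10.968
This sign pattern matches Cove.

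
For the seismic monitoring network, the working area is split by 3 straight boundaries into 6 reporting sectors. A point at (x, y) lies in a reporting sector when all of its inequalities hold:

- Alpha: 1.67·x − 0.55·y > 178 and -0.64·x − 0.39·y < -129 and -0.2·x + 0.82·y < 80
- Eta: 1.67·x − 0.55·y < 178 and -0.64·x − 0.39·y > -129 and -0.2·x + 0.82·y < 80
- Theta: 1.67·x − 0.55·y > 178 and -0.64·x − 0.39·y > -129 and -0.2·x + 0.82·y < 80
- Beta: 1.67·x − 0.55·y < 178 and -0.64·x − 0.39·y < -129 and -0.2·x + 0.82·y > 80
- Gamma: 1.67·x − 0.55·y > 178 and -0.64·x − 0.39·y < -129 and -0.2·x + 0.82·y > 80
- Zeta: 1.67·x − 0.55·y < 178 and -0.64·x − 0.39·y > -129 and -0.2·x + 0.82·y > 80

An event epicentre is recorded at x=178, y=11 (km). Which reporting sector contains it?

Theta

1.67·178 − 0.55·11 = 291.210, which is > 178
-0.64·178 − 0.39·11 = -118.210, which is > -129
-0.2·178 + 0.82·11 = -26.580, which is < 80
This sign pattern matches Theta.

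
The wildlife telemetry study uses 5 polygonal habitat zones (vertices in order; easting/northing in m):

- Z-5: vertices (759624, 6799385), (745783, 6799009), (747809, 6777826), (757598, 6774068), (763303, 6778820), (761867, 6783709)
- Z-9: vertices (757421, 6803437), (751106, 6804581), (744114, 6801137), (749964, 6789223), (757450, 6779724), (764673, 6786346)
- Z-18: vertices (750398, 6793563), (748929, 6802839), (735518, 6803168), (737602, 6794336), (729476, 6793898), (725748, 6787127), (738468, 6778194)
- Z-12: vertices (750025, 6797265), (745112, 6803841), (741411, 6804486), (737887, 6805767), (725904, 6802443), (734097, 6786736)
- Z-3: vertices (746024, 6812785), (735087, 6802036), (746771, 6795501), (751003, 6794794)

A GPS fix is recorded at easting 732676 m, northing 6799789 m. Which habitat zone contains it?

Z-12

Cast a ray rightward from (732676, 6799789). For each polygon, the edges (by vertex number in listed order) whose endpoints lie on opposite sides of northing = 6799789, where each meets that height, and whether that is right or left of the point:
Z-5: no edge straddles that height → 0 crossings.
Z-9: 3–4 at easting≈744775.9 (right), 6–1 at easting≈758968.9 (right) → 2 crossings.
Z-18: 1–2 at easting≈749412.0 (right), 3–4 at easting≈736315.3 (right) → 2 crossings.
Z-12: 1–2 at easting≈748139.3 (right), 5–6 at easting≈727288.4 (left) → 1 crossing.
Z-3: 2–3 at easting≈739104.4 (right), 4–1 at easting≈749620.6 (right) → 2 crossings.
Only Z-12 has an odd count, so the point is inside Z-12.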